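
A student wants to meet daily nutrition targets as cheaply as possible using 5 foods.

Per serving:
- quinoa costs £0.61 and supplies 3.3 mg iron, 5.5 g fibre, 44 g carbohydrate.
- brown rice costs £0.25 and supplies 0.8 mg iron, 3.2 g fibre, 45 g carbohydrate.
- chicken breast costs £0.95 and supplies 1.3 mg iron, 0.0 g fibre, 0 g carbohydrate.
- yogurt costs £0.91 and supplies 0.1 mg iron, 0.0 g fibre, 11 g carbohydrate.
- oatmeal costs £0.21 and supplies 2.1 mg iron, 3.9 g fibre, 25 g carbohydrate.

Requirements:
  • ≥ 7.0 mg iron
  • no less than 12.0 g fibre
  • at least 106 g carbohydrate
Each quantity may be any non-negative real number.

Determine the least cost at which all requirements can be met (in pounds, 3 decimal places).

Let x1 = servings of quinoa, x2 = servings of brown rice, x3 = servings of chicken breast, x4 = servings of yogurt, x5 = servings of oatmeal.
Minimise 0.61x1 + 0.25x2 + 0.95x3 + 0.91x4 + 0.21x5 with:
  3.3x1 + 0.8x2 + 1.3x3 + 0.1x4 + 2.1x5 ≥ 7   (iron)
  5.5x1 + 3.2x2 + 3.9x5 ≥ 12   (fibre)
  44x1 + 45x2 + 11x4 + 25x5 ≥ 106   (carbohydrate)
  x1, x2, x3, x4, x5 ≥ 0.
At the optimum only brown rice, oatmeal are positive (quinoa, chicken breast, yogurt = 0). There the iron and carbohydrate constraints are tight.
Solving gives x2 = 0.6389, x5 = 3.09.
Hence cost = 0.25·0.6389 + 0.21·3.09 = £0.80863.

£0.809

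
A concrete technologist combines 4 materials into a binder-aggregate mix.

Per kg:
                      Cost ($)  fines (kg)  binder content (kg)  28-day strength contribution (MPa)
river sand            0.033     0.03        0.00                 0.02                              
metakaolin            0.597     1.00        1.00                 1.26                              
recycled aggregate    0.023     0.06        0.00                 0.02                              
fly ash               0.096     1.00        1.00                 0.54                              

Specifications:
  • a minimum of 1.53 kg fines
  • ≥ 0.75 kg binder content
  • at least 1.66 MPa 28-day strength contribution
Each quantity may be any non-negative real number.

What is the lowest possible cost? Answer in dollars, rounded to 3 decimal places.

Set it up as a linear program. Let x1 = kg of river sand, x2 = kg of metakaolin, x3 = kg of recycled aggregate, x4 = kg of fly ash.
Minimize 0.033x1 + 0.597x2 + 0.023x3 + 0.096x4 subject to:
  0.03x1 + 1x2 + 0.06x3 + 1x4 ≥ 1.53   (fines)
  1x2 + 1x4 ≥ 0.75   (binder content)
  0.02x1 + 1.26x2 + 0.02x3 + 0.54x4 ≥ 1.66   (28-day strength contribution)
  x1, x2, x3, x4 ≥ 0.
The minimum-cost mix takes nothing from river sand, metakaolin, recycled aggregate — only fly ash. The 28-day strength contribution requirement is met with equality.
That vertex is x4 = 3.074.
Objective = 0.096·3.074 = 0.29510.

$0.295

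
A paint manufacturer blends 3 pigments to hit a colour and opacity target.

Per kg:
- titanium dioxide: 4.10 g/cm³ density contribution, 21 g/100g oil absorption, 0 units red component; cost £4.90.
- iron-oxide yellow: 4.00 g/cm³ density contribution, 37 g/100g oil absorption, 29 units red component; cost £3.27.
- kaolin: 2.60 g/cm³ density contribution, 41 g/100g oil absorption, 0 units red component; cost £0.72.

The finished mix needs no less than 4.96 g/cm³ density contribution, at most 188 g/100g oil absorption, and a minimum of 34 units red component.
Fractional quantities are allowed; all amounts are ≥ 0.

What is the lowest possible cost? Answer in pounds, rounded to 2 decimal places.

£3.91

Set it up as a linear program. Let x1 = kg of titanium dioxide, x2 = kg of iron-oxide yellow, x3 = kg of kaolin.
Minimize 4.9x1 + 3.27x2 + 0.72x3 s.t.:
  4.1x1 + 4x2 + 2.6x3 ≥ 4.96   (density contribution)
  21x1 + 37x2 + 41x3 ≤ 188   (oil absorption)
  29x2 ≥ 34   (red component)
  x1, x2, x3 ≥ 0.
At the optimum only iron-oxide yellow, kaolin are positive (titanium dioxide = 0). Binding constraints: density contribution and red component.
Optimal quantities: iron-oxide yellow = 1.172 kg, kaolin = 0.104 kg.
Cost = 3.27·1.172 + 0.72·0.104 = 3.9073.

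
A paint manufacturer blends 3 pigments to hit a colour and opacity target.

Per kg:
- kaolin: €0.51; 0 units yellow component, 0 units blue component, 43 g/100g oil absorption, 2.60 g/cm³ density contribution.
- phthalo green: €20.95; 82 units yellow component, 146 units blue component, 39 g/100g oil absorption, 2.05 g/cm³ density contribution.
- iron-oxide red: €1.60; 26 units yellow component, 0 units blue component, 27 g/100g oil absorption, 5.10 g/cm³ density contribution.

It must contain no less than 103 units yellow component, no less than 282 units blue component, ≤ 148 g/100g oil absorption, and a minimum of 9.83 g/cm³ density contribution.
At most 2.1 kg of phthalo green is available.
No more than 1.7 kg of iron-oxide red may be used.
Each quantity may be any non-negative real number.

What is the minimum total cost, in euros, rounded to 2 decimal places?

€41.87

Let x1 = kg of kaolin, x2 = kg of phthalo green, x3 = kg of iron-oxide red.
min 0.51x1 + 20.95x2 + 1.6x3 s.t.:
  82x2 + 26x3 ≥ 103   (yellow component)
  146x2 ≥ 282   (blue component)
  43x1 + 39x2 + 27x3 ≤ 148   (oil absorption)
  2.6x1 + 2.05x2 + 5.1x3 ≥ 9.83   (density contribution)
  x2 ≤ 2.1
  x3 ≤ 1.7
  x1, x2, x3 ≥ 0.
The optimal mix uses every input. There the blue component, oil absorption, density contribution constraints are tight.
Solving gives x1 = 1.4227, x2 = 1.9315, x3 = 0.42577.
Objective = 0.51·1.4227 + 20.95·1.9315 + 1.6·0.42577 = 41.8717.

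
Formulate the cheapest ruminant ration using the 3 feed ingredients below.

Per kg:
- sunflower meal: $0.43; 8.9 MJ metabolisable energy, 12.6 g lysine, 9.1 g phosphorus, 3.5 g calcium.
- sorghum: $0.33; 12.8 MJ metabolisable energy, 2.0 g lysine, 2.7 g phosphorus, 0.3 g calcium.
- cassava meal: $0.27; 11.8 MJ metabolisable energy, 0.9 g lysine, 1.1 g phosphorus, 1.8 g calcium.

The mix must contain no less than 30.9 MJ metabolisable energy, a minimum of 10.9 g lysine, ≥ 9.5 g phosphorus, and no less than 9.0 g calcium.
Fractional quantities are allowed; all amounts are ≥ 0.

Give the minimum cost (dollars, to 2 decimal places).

$1.16

This is a linear program. Let x1 = kg of sunflower meal, x2 = kg of sorghum, x3 = kg of cassava meal.
Minimise 0.43x1 + 0.33x2 + 0.27x3 subject to:
  8.9x1 + 12.8x2 + 11.8x3 ≥ 30.9   (metabolisable energy)
  12.6x1 + 2x2 + 0.9x3 ≥ 10.9   (lysine)
  9.1x1 + 2.7x2 + 1.1x3 ≥ 9.5   (phosphorus)
  3.5x1 + 0.3x2 + 1.8x3 ≥ 9   (calcium)
  x1, x2, x3 ≥ 0.
The minimum-cost mix takes nothing from sorghum — only sunflower meal, cassava meal. The metabolisable energy and calcium requirements are met with equality.
Optimal quantities: sunflower meal = 2.001 kg, cassava meal = 1.11 kg.
Objective = 0.43·2.001 + 0.27·1.11 = 1.1601.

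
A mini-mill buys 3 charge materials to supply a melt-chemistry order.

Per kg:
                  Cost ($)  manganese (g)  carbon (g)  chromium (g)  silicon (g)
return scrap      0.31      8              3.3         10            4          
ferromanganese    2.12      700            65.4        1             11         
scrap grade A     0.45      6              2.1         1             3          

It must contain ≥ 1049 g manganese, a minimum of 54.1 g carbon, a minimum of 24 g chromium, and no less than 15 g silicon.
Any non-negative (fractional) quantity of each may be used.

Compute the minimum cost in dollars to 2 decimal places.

Set it up as a linear program. Let x1 = kg of return scrap, x2 = kg of ferromanganese, x3 = kg of scrap grade A.
Minimize 0.31x1 + 2.12x2 + 0.45x3 s.t.:
  8x1 + 700x2 + 6x3 ≥ 1049   (manganese)
  3.3x1 + 65.4x2 + 2.1x3 ≥ 54.1   (carbon)
  10x1 + 1x2 + 1x3 ≥ 24   (chromium)
  4x1 + 11x2 + 3x3 ≥ 15   (silicon)
  x1, x2, x3 ≥ 0.
The minimum-cost mix takes nothing from scrap grade A — only return scrap, ferromanganese. The manganese and chromium requirements are met with equality.
Optimal quantities: return scrap = 2.253 kg, ferromanganese = 1.473 kg.
Hence cost = 0.31·2.253 + 2.12·1.473 = $3.8212.

$3.82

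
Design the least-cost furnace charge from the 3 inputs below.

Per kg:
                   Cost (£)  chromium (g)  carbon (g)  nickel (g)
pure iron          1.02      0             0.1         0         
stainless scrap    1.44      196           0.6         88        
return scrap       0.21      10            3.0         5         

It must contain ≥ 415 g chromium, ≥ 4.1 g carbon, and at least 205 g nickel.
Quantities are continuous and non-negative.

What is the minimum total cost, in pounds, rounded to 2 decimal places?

Let x1 = kg of pure iron, x2 = kg of stainless scrap, x3 = kg of return scrap.
min 1.02x1 + 1.44x2 + 0.21x3 subject to:
  196x2 + 10x3 ≥ 415   (chromium)
  0.1x1 + 0.6x2 + 3x3 ≥ 4.1   (carbon)
  88x2 + 5x3 ≥ 205   (nickel)
  x1, x2, x3 ≥ 0.
At the optimum only stainless scrap, return scrap are positive (pure iron = 0). The carbon and nickel requirements are met with equality.
So stainless scrap = 2.278 kg, return scrap = 0.9111 kg.
Cost = 1.44·2.278 + 0.21·0.9111 = 3.4717.

£3.47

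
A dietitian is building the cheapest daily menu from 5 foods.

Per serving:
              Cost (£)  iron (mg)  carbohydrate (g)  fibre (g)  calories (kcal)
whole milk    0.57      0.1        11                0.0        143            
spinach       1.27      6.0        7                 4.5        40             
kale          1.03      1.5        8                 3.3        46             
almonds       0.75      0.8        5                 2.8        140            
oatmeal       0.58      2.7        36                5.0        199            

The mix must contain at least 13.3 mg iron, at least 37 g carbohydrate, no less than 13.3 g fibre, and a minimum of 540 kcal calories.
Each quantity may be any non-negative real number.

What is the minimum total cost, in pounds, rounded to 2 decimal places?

£2.84

Let x1 = servings of whole milk, x2 = servings of spinach, x3 = servings of kale, x4 = servings of almonds, x5 = servings of oatmeal.
min 0.57x1 + 1.27x2 + 1.03x3 + 0.75x4 + 0.58x5 s.t.:
  0.1x1 + 6x2 + 1.5x3 + 0.8x4 + 2.7x5 ≥ 13.3   (iron)
  11x1 + 7x2 + 8x3 + 5x4 + 36x5 ≥ 37   (carbohydrate)
  4.5x2 + 3.3x3 + 2.8x4 + 5x5 ≥ 13.3   (fibre)
  143x1 + 40x2 + 46x3 + 140x4 + 199x5 ≥ 540   (calories)
  x1, x2, x3, x4, x5 ≥ 0.
The optimal basis is {spinach, oatmeal}; whole milk, kale, almonds drop out. Binding constraints: iron and calories.
Optimal quantities: spinach = 1.095 servings, oatmeal = 2.494 servings.
Hence cost = 1.27·1.095 + 0.58·2.494 = £2.8372.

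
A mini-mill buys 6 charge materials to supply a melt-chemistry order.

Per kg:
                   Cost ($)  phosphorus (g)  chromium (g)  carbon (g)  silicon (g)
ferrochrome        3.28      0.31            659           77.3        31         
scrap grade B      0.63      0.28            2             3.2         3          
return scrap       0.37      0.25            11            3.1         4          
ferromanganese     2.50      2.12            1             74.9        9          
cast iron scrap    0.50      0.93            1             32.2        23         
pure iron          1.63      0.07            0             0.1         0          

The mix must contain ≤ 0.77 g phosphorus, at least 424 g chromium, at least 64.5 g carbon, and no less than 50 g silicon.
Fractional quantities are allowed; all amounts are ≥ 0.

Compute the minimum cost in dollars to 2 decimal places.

$4.54

This is a linear program. Let x1 = kg of ferrochrome, x2 = kg of scrap grade B, x3 = kg of return scrap, x4 = kg of ferromanganese, x5 = kg of cast iron scrap, x6 = kg of pure iron.
min 3.28x1 + 0.63x2 + 0.37x3 + 2.5x4 + 0.5x5 + 1.63x6 with:
  0.31x1 + 0.28x2 + 0.25x3 + 2.12x4 + 0.93x5 + 0.07x6 ≤ 0.77   (phosphorus)
  659x1 + 2x2 + 11x3 + 1x4 + 1x5 ≥ 424   (chromium)
  77.3x1 + 3.2x2 + 3.1x3 + 74.9x4 + 32.2x5 + 0.1x6 ≥ 64.5   (carbon)
  31x1 + 3x2 + 4x3 + 9x4 + 23x5 ≥ 50   (silicon)
  x1, x2, x3, x4, x5, x6 ≥ 0.
The minimum-cost mix takes nothing from scrap grade B, return scrap, ferromanganese, pure iron — only ferrochrome, cast iron scrap. There the phosphorus and silicon constraints are tight.
That vertex is x1 = 1.3267, x5 = 0.38571.
Total cost: 3.28·1.3267 + 0.5·0.38571 = 4.5444.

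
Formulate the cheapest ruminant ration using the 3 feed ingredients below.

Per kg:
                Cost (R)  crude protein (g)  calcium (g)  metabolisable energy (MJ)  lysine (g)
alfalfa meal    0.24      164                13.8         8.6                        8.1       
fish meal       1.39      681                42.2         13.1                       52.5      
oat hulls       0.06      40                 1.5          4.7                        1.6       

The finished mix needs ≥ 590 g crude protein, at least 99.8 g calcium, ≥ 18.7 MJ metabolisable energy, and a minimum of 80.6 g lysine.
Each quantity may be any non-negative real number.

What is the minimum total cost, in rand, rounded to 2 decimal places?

R2.26

Let x1 = kg of alfalfa meal, x2 = kg of fish meal, x3 = kg of oat hulls.
Minimize 0.24x1 + 1.39x2 + 0.06x3 s.t.:
  164x1 + 681x2 + 40x3 ≥ 590   (crude protein)
  13.8x1 + 42.2x2 + 1.5x3 ≥ 99.8   (calcium)
  8.6x1 + 13.1x2 + 4.7x3 ≥ 18.7   (metabolisable energy)
  8.1x1 + 52.5x2 + 1.6x3 ≥ 80.6   (lysine)
  x1, x2, x3 ≥ 0.
The cheapest feasible vertex uses only alfalfa meal, fish meal; oat hulls is not used. The calcium and lysine requirements are met with equality.
Optimal quantities: alfalfa meal = 4.803 kg, fish meal = 0.7941 kg.
Cost = 0.24·4.803 + 1.39·0.7941 = 2.2565.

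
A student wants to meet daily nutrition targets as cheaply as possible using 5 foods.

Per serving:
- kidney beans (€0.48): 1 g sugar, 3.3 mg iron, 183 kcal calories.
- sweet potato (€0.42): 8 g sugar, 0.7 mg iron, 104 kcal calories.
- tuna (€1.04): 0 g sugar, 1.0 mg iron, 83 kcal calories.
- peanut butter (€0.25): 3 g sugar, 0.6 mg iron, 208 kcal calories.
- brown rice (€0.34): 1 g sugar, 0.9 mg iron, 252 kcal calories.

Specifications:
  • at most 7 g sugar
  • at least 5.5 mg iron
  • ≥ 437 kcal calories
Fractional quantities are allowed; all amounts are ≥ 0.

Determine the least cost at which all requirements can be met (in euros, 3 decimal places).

€0.923

Let x1 = servings of kidney beans, x2 = servings of sweet potato, x3 = servings of tuna, x4 = servings of peanut butter, x5 = servings of brown rice.
Minimise 0.48x1 + 0.42x2 + 1.04x3 + 0.25x4 + 0.34x5 subject to:
  1x1 + 8x2 + 3x4 + 1x5 ≤ 7   (sugar)
  3.3x1 + 0.7x2 + 1x3 + 0.6x4 + 0.9x5 ≥ 5.5   (iron)
  183x1 + 104x2 + 83x3 + 208x4 + 252x5 ≥ 437   (calories)
  x1, x2, x3, x4, x5 ≥ 0.
The cheapest feasible vertex uses only kidney beans, peanut butter; sweet potato, tuna, brown rice are not used. There the iron and calories constraints are tight.
Optimal quantities: kidney beans = 1.529 servings, peanut butter = 0.7555 servings.
Total cost: 0.48·1.529 + 0.25·0.7555 = 0.92280.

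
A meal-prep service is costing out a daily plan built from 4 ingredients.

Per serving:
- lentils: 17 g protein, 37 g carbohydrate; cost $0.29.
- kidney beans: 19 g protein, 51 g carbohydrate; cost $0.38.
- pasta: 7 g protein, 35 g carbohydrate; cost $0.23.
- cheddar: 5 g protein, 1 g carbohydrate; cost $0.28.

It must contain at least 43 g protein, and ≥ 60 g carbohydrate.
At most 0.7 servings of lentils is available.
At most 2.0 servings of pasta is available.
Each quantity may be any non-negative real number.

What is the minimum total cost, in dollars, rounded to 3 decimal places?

Let x1 = servings of lentils, x2 = servings of kidney beans, x3 = servings of pasta, x4 = servings of cheddar.
Minimize 0.29x1 + 0.38x2 + 0.23x3 + 0.28x4 with:
  17x1 + 19x2 + 7x3 + 5x4 ≥ 43   (protein)
  37x1 + 51x2 + 35x3 + 1x4 ≥ 60   (carbohydrate)
  x1 ≤ 0.7
  x3 ≤ 2
  x1, x2, x3, x4 ≥ 0.
At the optimum only lentils, kidney beans are positive (pasta, cheddar = 0). The protein and the lentils cap requirements are met with equality.
Optimal quantities: lentils = 0.7 servings, kidney beans = 1.637 servings.
Total cost: 0.29·0.7 + 0.38·1.637 = 0.82506.

$0.825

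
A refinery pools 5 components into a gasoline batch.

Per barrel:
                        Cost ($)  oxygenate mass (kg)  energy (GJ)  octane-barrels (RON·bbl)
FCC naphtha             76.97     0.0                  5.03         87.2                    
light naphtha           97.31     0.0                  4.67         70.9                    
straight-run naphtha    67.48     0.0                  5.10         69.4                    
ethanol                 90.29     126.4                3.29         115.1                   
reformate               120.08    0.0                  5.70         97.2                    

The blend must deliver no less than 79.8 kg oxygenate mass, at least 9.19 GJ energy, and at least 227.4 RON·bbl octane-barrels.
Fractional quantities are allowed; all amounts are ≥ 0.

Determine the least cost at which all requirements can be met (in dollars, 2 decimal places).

Set it up as a linear program. Let x1 = barrels of FCC naphtha, x2 = barrels of light naphtha, x3 = barrels of straight-run naphtha, x4 = barrels of ethanol, x5 = barrels of reformate.
Minimise 76.97x1 + 97.31x2 + 67.48x3 + 90.29x4 + 120.08x5 s.t.:
  126.4x4 ≥ 79.8   (oxygenate mass)
  5.03x1 + 4.67x2 + 5.1x3 + 3.29x4 + 5.7x5 ≥ 9.19   (energy)
  87.2x1 + 70.9x2 + 69.4x3 + 115.1x4 + 97.2x5 ≥ 227.4   (octane-barrels)
  x1, x2, x3, x4, x5 ≥ 0.
At the optimum only FCC naphtha, ethanol are positive (light naphtha, straight-run naphtha, reformate = 0). The energy and octane-barrels requirements are met with equality.
Optimal quantities: FCC naphtha = 1.0601 barrels, ethanol = 1.1725 barrels.
Objective = 76.97·1.0601 + 90.29·1.1725 = 187.4609.

$187.46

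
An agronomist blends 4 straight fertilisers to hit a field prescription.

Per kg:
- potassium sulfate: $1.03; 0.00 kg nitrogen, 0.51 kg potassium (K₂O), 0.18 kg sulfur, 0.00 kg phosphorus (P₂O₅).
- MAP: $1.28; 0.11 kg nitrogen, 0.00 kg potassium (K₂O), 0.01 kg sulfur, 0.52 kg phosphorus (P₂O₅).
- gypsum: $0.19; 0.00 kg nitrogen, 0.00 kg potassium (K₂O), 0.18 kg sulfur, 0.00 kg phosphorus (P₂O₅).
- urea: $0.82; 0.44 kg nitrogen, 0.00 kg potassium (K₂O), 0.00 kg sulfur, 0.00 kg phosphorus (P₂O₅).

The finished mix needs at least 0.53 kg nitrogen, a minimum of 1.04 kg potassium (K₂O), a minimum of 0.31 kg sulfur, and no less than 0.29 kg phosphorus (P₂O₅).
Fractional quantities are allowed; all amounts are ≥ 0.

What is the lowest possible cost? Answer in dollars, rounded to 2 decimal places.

$3.69

Let x1 = kg of potassium sulfate, x2 = kg of MAP, x3 = kg of gypsum, x4 = kg of urea.
Minimize 1.03x1 + 1.28x2 + 0.19x3 + 0.82x4 subject to:
  0.11x2 + 0.44x4 ≥ 0.53   (nitrogen)
  0.51x1 ≥ 1.04   (potassium (K₂O))
  0.18x1 + 0.01x2 + 0.18x3 ≥ 0.31   (sulfur)
  0.52x2 ≥ 0.29   (phosphorus (P₂O₅))
  x1, x2, x3, x4 ≥ 0.
The cheapest feasible vertex uses only potassium sulfate, MAP, urea; gypsum is not used. Binding constraints: nitrogen, potassium (K₂O), phosphorus (P₂O₅).
That vertex is x1 = 2.039, x2 = 0.5577, x4 = 1.065.
Objective = 1.03·2.039 + 1.28·0.5577 + 0.82·1.065 = 3.6873.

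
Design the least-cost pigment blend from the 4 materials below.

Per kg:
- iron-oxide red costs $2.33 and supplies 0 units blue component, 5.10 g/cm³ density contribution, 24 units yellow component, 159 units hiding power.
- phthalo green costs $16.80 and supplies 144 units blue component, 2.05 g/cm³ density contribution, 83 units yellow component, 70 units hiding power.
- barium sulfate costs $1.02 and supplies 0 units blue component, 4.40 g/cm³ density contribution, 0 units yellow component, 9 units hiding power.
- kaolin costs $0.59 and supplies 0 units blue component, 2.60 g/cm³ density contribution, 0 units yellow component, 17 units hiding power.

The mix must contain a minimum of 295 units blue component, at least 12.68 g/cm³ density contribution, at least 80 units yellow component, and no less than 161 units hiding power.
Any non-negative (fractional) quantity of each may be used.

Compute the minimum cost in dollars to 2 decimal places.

This is a linear program. Let x1 = kg of iron-oxide red, x2 = kg of phthalo green, x3 = kg of barium sulfate, x4 = kg of kaolin.
min 2.33x1 + 16.8x2 + 1.02x3 + 0.59x4 subject to:
  144x2 ≥ 295   (blue component)
  5.1x1 + 2.05x2 + 4.4x3 + 2.6x4 ≥ 12.68   (density contribution)
  24x1 + 83x2 ≥ 80   (yellow component)
  159x1 + 70x2 + 9x3 + 17x4 ≥ 161   (hiding power)
  x1, x2, x3, x4 ≥ 0.
The cheapest feasible vertex uses only phthalo green, kaolin; iron-oxide red, barium sulfate are not used. The blue component and density contribution requirements are met with equality.
So phthalo green = 2.0486 kg, kaolin = 3.2617 kg.
Hence cost = 16.8·2.0486 + 0.59·3.2617 = $36.3409.

$36.34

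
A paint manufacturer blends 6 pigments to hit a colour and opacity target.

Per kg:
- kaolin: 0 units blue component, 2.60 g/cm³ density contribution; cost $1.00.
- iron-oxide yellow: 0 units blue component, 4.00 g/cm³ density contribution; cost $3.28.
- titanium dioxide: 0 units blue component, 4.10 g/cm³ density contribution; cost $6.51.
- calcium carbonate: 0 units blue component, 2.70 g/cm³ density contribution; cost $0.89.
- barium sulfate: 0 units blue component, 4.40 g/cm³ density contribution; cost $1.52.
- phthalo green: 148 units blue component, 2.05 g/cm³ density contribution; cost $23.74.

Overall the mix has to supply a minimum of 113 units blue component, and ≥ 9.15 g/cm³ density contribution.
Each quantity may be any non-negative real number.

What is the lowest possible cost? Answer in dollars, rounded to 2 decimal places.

$20.63

Let x1 = kg of kaolin, x2 = kg of iron-oxide yellow, x3 = kg of titanium dioxide, x4 = kg of calcium carbonate, x5 = kg of barium sulfate, x6 = kg of phthalo green.
Minimise 1x1 + 3.28x2 + 6.51x3 + 0.89x4 + 1.52x5 + 23.74x6 subject to:
  148x6 ≥ 113   (blue component)
  2.6x1 + 4x2 + 4.1x3 + 2.7x4 + 4.4x5 + 2.05x6 ≥ 9.15   (density contribution)
  x1, x2, x3, x4, x5, x6 ≥ 0.
At the optimum only calcium carbonate, phthalo green are positive (kaolin, iron-oxide yellow, titanium dioxide, barium sulfate = 0). There the blue component and density contribution constraints are tight.
So calcium carbonate = 2.809 kg, phthalo green = 0.7635 kg.
Hence cost = 0.89·2.809 + 23.74·0.7635 = $20.6255.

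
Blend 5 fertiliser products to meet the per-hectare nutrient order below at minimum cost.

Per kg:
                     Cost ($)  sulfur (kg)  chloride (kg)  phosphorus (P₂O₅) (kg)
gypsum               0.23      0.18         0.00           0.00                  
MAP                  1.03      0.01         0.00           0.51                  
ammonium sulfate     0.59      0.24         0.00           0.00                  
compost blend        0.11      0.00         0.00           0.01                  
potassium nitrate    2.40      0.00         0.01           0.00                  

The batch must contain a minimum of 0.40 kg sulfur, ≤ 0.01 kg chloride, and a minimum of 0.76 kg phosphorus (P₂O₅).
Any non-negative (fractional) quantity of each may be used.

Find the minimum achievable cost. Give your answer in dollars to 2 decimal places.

Treat it as an LP. Let x1 = kg of gypsum, x2 = kg of MAP, x3 = kg of ammonium sulfate, x4 = kg of compost blend, x5 = kg of potassium nitrate.
Minimise 0.23x1 + 1.03x2 + 0.59x3 + 0.11x4 + 2.4x5 subject to:
  0.18x1 + 0.01x2 + 0.24x3 ≥ 0.4   (sulfur)
  0.01x5 ≤ 0.01   (chloride)
  0.51x2 + 0.01x4 ≥ 0.76   (phosphorus (P₂O₅))
  x1, x2, x3, x4, x5 ≥ 0.
The optimal basis is {gypsum, MAP}; ammonium sulfate, compost blend, potassium nitrate drop out. The sulfur and phosphorus (P₂O₅) requirements are met with equality.
Optimal quantities: gypsum = 2.139 kg, MAP = 1.49 kg.
Total cost: 0.23·2.139 + 1.03·1.49 = 2.0267.

$2.03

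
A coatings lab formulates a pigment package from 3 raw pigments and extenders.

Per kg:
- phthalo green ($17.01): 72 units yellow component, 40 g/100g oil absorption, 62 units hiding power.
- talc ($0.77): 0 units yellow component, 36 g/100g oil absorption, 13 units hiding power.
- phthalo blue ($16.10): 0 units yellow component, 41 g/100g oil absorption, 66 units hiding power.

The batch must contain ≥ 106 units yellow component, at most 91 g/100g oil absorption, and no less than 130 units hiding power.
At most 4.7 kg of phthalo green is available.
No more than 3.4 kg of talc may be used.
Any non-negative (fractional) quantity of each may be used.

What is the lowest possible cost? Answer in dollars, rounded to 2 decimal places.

$33.80

Treat it as an LP. Let x1 = kg of phthalo green, x2 = kg of talc, x3 = kg of phthalo blue.
min 17.01x1 + 0.77x2 + 16.1x3 subject to:
  72x1 ≥ 106   (yellow component)
  40x1 + 36x2 + 41x3 ≤ 91   (oil absorption)
  62x1 + 13x2 + 66x3 ≥ 130   (hiding power)
  x1 ≤ 4.7
  x2 ≤ 3.4
  x1, x2, x3 ≥ 0.
The optimal mix uses every input. The yellow component, oil absorption, hiding power requirements are met with equality.
Solving gives x1 = 1.4722, x2 = 0.28851, x3 = 0.52987.
Objective = 17.01·1.4722 + 0.77·0.28851 + 16.1·0.52987 = 33.7952.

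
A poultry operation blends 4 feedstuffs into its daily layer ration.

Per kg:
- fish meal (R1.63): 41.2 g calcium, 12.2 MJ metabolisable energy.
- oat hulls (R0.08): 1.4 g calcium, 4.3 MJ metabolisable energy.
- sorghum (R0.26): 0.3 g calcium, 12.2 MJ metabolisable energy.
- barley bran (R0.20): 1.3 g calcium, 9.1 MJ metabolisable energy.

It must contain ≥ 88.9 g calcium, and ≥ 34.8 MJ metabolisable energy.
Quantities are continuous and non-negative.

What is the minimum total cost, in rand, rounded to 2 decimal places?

Let x1 = kg of fish meal, x2 = kg of oat hulls, x3 = kg of sorghum, x4 = kg of barley bran.
Minimize 1.63x1 + 0.08x2 + 0.26x3 + 0.2x4 s.t.:
  41.2x1 + 1.4x2 + 0.3x3 + 1.3x4 ≥ 88.9   (calcium)
  12.2x1 + 4.3x2 + 12.2x3 + 9.1x4 ≥ 34.8   (metabolisable energy)
  x1, x2, x3, x4 ≥ 0.
At the optimum only fish meal, oat hulls are positive (sorghum, barley bran = 0). The calcium and metabolisable energy requirements are met with equality.
So fish meal = 2.084 kg, oat hulls = 2.181 kg.
Total cost: 1.63·2.084 + 0.08·2.181 = 3.5714.

R3.57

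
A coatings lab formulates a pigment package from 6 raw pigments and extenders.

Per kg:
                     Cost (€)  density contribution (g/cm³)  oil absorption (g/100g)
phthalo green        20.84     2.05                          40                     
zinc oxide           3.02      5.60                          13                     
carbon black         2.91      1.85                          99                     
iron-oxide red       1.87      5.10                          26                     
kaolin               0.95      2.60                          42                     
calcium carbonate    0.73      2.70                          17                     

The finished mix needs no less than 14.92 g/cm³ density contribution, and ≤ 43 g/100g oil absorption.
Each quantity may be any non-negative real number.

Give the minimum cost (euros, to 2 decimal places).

Let x1 = kg of phthalo green, x2 = kg of zinc oxide, x3 = kg of carbon black, x4 = kg of iron-oxide red, x5 = kg of kaolin, x6 = kg of calcium carbonate.
min 20.84x1 + 3.02x2 + 2.91x3 + 1.87x4 + 0.95x5 + 0.73x6 with:
  2.05x1 + 5.6x2 + 1.85x3 + 5.1x4 + 2.6x5 + 2.7x6 ≥ 14.92   (density contribution)
  40x1 + 13x2 + 99x3 + 26x4 + 42x5 + 17x6 ≤ 43   (oil absorption)
  x1, x2, x3, x4, x5, x6 ≥ 0.
The minimum-cost mix takes nothing from phthalo green, carbon black, iron-oxide red, kaolin — only zinc oxide, calcium carbonate. The density contribution and oil absorption requirements are met with equality.
Optimal quantities: zinc oxide = 2.289 kg, calcium carbonate = 0.7794 kg.
Hence cost = 3.02·2.289 + 0.73·0.7794 = €7.4817.

€7.48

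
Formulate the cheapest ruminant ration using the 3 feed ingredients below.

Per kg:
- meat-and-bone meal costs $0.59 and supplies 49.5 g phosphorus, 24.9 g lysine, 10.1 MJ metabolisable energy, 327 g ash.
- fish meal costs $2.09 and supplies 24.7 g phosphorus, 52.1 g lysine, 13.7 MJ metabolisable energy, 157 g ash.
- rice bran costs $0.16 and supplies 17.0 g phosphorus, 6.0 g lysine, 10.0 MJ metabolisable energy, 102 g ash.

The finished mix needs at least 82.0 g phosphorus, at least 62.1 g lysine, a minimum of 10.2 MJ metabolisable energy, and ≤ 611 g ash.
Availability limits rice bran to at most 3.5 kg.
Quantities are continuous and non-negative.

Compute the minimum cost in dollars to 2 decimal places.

$1.80

Set it up as a linear program. Let x1 = kg of meat-and-bone meal, x2 = kg of fish meal, x3 = kg of rice bran.
min 0.59x1 + 2.09x2 + 0.16x3 with:
  49.5x1 + 24.7x2 + 17x3 ≥ 82   (phosphorus)
  24.9x1 + 52.1x2 + 6x3 ≥ 62.1   (lysine)
  10.1x1 + 13.7x2 + 10x3 ≥ 10.2   (metabolisable energy)
  327x1 + 157x2 + 102x3 ≤ 611   (ash)
  x3 ≤ 3.5
  x1, x2, x3 ≥ 0.
At the optimum only meat-and-bone meal, fish meal are positive (rice bran = 0). There the lysine and ash constraints are tight.
So meat-and-bone meal = 1.682 kg, fish meal = 0.388 kg.
Objective = 0.59·1.682 + 2.09·0.388 = 1.8033.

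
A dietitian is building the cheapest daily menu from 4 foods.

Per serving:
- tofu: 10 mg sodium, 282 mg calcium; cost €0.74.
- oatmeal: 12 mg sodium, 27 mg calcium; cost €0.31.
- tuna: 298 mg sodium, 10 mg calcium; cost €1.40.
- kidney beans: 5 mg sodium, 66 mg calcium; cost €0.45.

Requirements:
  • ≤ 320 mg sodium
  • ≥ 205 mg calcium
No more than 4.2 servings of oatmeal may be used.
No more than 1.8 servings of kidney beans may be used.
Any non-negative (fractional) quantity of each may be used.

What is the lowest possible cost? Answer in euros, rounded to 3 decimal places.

€0.538

Treat it as an LP. Let x1 = servings of tofu, x2 = servings of oatmeal, x3 = servings of tuna, x4 = servings of kidney beans.
Minimize 0.74x1 + 0.31x2 + 1.4x3 + 0.45x4 s.t.:
  10x1 + 12x2 + 298x3 + 5x4 ≤ 320   (sodium)
  282x1 + 27x2 + 10x3 + 66x4 ≥ 205   (calcium)
  x2 ≤ 4.2
  x4 ≤ 1.8
  x1, x2, x3, x4 ≥ 0.
At the optimum only tofu is positive (oatmeal, tuna, kidney beans = 0). There the calcium constraint is tight.
Optimal quantities: tofu = 0.727 servings.
Total cost: 0.74·0.727 = 0.53798.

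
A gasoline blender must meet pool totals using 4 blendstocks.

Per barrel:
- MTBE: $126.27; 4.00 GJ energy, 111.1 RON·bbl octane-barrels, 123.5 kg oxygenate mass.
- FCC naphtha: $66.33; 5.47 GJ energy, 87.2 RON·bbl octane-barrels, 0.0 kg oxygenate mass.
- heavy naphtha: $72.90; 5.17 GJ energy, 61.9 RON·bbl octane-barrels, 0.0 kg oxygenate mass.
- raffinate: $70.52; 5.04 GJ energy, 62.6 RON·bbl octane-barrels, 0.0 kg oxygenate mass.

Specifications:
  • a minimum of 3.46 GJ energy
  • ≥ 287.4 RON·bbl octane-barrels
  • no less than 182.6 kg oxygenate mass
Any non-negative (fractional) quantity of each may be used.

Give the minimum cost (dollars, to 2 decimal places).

Let x1 = barrels of MTBE, x2 = barrels of FCC naphtha, x3 = barrels of heavy naphtha, x4 = barrels of raffinate.
min 126.27x1 + 66.33x2 + 72.9x3 + 70.52x4 subject to:
  4x1 + 5.47x2 + 5.17x3 + 5.04x4 ≥ 3.46   (energy)
  111.1x1 + 87.2x2 + 61.9x3 + 62.6x4 ≥ 287.4   (octane-barrels)
  123.5x1 ≥ 182.6   (oxygenate mass)
  x1, x2, x3, x4 ≥ 0.
The minimum-cost mix takes nothing from heavy naphtha, raffinate — only MTBE, FCC naphtha. The octane-barrels and oxygenate mass requirements are met with equality.
That vertex is x1 = 1.47854, x2 = 1.41209.
Cost = 126.27·1.47854 + 66.33·1.41209 = 280.3592.

$280.36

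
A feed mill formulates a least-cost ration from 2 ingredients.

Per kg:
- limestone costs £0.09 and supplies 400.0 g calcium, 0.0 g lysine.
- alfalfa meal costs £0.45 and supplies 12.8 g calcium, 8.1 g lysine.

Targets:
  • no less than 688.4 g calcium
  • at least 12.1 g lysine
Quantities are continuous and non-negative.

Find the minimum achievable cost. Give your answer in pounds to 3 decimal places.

£0.823

Let x1 = kg of limestone, x2 = kg of alfalfa meal.
Minimize 0.09x1 + 0.45x2 subject to:
  400x1 + 12.8x2 ≥ 688.4   (calcium)
  8.1x2 ≥ 12.1   (lysine)
  x1, x2 ≥ 0.
Both inputs are positive at the optimum. The calcium and lysine requirements are met with equality.
That vertex is x1 = 1.673, x2 = 1.494.
Objective = 0.09·1.673 + 0.45·1.494 = 0.82287.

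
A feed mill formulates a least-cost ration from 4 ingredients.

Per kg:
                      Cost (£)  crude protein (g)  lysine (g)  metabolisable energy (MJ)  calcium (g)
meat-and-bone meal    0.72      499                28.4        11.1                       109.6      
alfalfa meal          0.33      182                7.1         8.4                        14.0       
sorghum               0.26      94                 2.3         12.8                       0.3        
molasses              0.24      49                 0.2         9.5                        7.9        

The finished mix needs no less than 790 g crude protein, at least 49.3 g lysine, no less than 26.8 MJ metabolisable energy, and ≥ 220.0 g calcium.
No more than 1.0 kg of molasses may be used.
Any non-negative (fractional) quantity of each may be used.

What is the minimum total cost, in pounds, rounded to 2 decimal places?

£1.54

Set it up as a linear program. Let x1 = kg of meat-and-bone meal, x2 = kg of alfalfa meal, x3 = kg of sorghum, x4 = kg of molasses.
Minimise 0.72x1 + 0.33x2 + 0.26x3 + 0.24x4 subject to:
  499x1 + 182x2 + 94x3 + 49x4 ≥ 790   (crude protein)
  28.4x1 + 7.1x2 + 2.3x3 + 0.2x4 ≥ 49.3   (lysine)
  11.1x1 + 8.4x2 + 12.8x3 + 9.5x4 ≥ 26.8   (metabolisable energy)
  109.6x1 + 14x2 + 0.3x3 + 7.9x4 ≥ 220   (calcium)
  x4 ≤ 1
  x1, x2, x3, x4 ≥ 0.
At the optimum only meat-and-bone meal, sorghum are positive (alfalfa meal, molasses = 0). There the metabolisable energy and calcium constraints are tight.
That vertex is x1 = 2.006, x3 = 0.3539.
Cost = 0.72·2.006 + 0.26·0.3539 = 1.5363.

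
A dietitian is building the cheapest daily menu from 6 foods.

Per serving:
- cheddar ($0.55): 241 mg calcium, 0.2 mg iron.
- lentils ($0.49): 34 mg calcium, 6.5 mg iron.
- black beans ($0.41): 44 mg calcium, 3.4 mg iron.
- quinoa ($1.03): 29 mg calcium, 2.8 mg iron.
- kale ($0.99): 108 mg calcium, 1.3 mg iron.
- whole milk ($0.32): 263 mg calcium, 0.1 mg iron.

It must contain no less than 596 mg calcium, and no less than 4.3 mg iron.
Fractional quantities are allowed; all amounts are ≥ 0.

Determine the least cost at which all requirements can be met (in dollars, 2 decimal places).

Treat it as an LP. Let x1 = servings of cheddar, x2 = servings of lentils, x3 = servings of black beans, x4 = servings of quinoa, x5 = servings of kale, x6 = servings of whole milk.
Minimise 0.55x1 + 0.49x2 + 0.41x3 + 1.03x4 + 0.99x5 + 0.32x6 subject to:
  241x1 + 34x2 + 44x3 + 29x4 + 108x5 + 263x6 ≥ 596   (calcium)
  0.2x1 + 6.5x2 + 3.4x3 + 2.8x4 + 1.3x5 + 0.1x6 ≥ 4.3   (iron)
  x1, x2, x3, x4, x5, x6 ≥ 0.
The minimum-cost mix takes nothing from cheddar, black beans, quinoa, kale — only lentils, whole milk. The calcium and iron requirements are met with equality.
Optimal quantities: lentils = 0.6279 servings, whole milk = 2.185 servings.
Cost = 0.49·0.6279 + 0.32·2.185 = 1.0069.

$1.01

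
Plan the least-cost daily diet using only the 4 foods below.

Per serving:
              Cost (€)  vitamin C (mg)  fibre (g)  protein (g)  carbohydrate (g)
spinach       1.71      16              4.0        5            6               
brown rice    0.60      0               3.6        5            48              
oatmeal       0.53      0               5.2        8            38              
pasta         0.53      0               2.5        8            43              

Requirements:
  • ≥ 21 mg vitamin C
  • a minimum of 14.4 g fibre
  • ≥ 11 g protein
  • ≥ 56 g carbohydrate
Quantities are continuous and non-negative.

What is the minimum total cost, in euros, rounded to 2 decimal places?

€3.18

Let x1 = servings of spinach, x2 = servings of brown rice, x3 = servings of oatmeal, x4 = servings of pasta.
Minimise 1.71x1 + 0.6x2 + 0.53x3 + 0.53x4 s.t.:
  16x1 ≥ 21   (vitamin C)
  4x1 + 3.6x2 + 5.2x3 + 2.5x4 ≥ 14.4   (fibre)
  5x1 + 5x2 + 8x3 + 8x4 ≥ 11   (protein)
  6x1 + 48x2 + 38x3 + 43x4 ≥ 56   (carbohydrate)
  x1, x2, x3, x4 ≥ 0.
At the optimum only spinach, oatmeal are positive (brown rice, pasta = 0). Binding constraints: vitamin C and fibre.
That vertex is x1 = 1.312, x3 = 1.76.
Objective = 1.71·1.312 + 0.53·1.76 = 3.1763.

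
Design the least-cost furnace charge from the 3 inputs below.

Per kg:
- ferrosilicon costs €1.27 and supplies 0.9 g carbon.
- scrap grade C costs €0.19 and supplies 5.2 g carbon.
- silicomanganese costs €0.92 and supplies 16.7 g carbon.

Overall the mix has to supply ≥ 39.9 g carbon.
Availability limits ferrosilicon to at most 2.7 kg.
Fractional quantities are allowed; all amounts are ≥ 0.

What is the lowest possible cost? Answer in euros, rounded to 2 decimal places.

Let x1 = kg of ferrosilicon, x2 = kg of scrap grade C, x3 = kg of silicomanganese.
Minimize 1.27x1 + 0.19x2 + 0.92x3 with:
  0.9x1 + 5.2x2 + 16.7x3 ≥ 39.9   (carbon)
  x1 ≤ 2.7
  x1, x2, x3 ≥ 0.
The cheapest feasible vertex uses only scrap grade C; ferrosilicon, silicomanganese are not used. The carbon requirement is met with equality.
Solving gives x2 = 7.673.
Total cost: 0.19·7.673 = 1.4579.

€1.46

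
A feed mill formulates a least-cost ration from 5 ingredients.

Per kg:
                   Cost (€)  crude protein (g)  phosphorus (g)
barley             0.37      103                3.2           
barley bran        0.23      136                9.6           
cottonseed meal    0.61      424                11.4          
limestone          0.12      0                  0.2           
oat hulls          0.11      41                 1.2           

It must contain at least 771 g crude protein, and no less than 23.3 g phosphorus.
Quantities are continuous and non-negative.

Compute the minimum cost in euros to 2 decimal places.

Treat it as an LP. Let x1 = kg of barley, x2 = kg of barley bran, x3 = kg of cottonseed meal, x4 = kg of limestone, x5 = kg of oat hulls.
min 0.37x1 + 0.23x2 + 0.61x3 + 0.12x4 + 0.11x5 subject to:
  103x1 + 136x2 + 424x3 + 41x5 ≥ 771   (crude protein)
  3.2x1 + 9.6x2 + 11.4x3 + 0.2x4 + 1.2x5 ≥ 23.3   (phosphorus)
  x1, x2, x3, x4, x5 ≥ 0.
The minimum-cost mix takes nothing from barley, limestone, oat hulls — only barley bran, cottonseed meal. There the crude protein and phosphorus constraints are tight.
Solving gives x2 = 0.4325, x3 = 1.68.
Objective = 0.23·0.4325 + 0.61·1.68 = 1.1243.

€1.12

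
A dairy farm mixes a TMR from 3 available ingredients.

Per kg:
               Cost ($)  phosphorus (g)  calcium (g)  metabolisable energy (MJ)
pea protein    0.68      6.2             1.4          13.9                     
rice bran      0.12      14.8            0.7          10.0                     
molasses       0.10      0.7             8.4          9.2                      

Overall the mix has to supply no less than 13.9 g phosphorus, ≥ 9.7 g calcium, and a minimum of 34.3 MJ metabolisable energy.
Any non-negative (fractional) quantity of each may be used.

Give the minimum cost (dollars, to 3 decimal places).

Let x1 = kg of pea protein, x2 = kg of rice bran, x3 = kg of molasses.
Minimise 0.68x1 + 0.12x2 + 0.1x3 subject to:
  6.2x1 + 14.8x2 + 0.7x3 ≥ 13.9   (phosphorus)
  1.4x1 + 0.7x2 + 8.4x3 ≥ 9.7   (calcium)
  13.9x1 + 10x2 + 9.2x3 ≥ 34.3   (metabolisable energy)
  x1, x2, x3 ≥ 0.
The minimum-cost mix takes nothing from pea protein — only rice bran, molasses. There the phosphorus and metabolisable energy constraints are tight.
So rice bran = 0.8042 kg, molasses = 2.854 kg.
Hence cost = 0.12·0.8042 + 0.1·2.854 = $0.38190.

$0.382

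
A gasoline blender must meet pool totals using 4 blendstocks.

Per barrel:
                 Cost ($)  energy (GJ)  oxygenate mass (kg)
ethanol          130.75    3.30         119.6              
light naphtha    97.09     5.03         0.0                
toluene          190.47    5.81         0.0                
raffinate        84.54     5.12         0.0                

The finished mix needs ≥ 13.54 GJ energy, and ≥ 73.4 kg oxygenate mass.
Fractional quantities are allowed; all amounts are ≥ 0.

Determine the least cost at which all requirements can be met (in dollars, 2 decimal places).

Let x1 = barrels of ethanol, x2 = barrels of light naphtha, x3 = barrels of toluene, x4 = barrels of raffinate.
Minimise 130.75x1 + 97.09x2 + 190.47x3 + 84.54x4 s.t.:
  3.3x1 + 5.03x2 + 5.81x3 + 5.12x4 ≥ 13.54   (energy)
  119.6x1 ≥ 73.4   (oxygenate mass)
  x1, x2, x3, x4 ≥ 0.
The minimum-cost mix takes nothing from light naphtha, toluene — only ethanol, raffinate. Binding constraints: energy and oxygenate mass.
Solving gives x1 = 0.6137, x4 = 2.249.
Objective = 130.75·0.6137 + 84.54·2.249 = 270.3717.

$270.37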